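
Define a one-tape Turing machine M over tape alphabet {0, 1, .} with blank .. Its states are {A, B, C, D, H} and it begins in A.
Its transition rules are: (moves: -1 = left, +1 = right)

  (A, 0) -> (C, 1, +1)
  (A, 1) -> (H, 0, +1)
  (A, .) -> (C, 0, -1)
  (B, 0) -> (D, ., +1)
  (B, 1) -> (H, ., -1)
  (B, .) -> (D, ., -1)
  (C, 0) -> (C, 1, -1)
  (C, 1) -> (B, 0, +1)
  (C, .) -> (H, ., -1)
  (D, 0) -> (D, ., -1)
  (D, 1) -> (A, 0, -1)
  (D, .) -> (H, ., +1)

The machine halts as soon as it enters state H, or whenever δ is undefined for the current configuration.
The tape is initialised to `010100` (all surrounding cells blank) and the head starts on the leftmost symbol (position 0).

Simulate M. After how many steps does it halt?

8

A | [0]10100   read 0 → write 1, move +1, go to C
C | 1[1]0100   read 1 → write 0, move +1, go to B
B | 10[0]100   read 0 → write ., move +1, go to D
D | 10.[1]00   read 1 → write 0, move -1, go to A
A | 10[.]000   read . → write 0, move -1, go to C
C | 1[0]0000   read 0 → write 1, move -1, go to C
C | [1]10000   read 1 → write 0, move +1, go to B
B | 0[1]0000   read 1 → write ., move -1, go to H
H | [0].0000
M halts after 8 transitions.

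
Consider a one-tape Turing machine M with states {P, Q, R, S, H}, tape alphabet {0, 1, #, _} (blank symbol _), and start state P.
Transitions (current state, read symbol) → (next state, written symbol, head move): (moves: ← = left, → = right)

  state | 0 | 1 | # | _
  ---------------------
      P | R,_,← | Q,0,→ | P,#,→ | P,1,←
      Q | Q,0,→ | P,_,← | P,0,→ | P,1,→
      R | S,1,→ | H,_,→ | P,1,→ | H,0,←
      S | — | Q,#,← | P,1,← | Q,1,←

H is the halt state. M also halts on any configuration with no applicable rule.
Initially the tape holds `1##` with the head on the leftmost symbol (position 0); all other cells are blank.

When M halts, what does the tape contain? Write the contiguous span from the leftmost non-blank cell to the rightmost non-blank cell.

0__1

P | __[1]##___   read 1 → write 0, move →, go to Q
Q | __0[#]#___   read # → write 0, move →, go to P
P | __00[#]___   read # → write #, move →, go to P
P | __00#[_]__   read _ → write 1, move ←, go to P
P | __00[#]1__   read # → write #, move →, go to P
P | __00#[1]__   read 1 → write 0, move →, go to Q
Q | __00#0[_]_   read _ → write 1, move →, go to P
P | __00#01[_]   read _ → write 1, move ←, go to P
P | __00#0[1]1   read 1 → write 0, move →, go to Q
Q | __00#00[1]   read 1 → write _, move ←, go to P
P | __00#0[0]_   read 0 → write _, move ←, go to R
R | __00#[0]__   read 0 → write 1, move →, go to S
S | __00#1[_]_   read _ → write 1, move ←, go to Q
Q | __00#[1]1_   read 1 → write _, move ←, go to P
P | __00[#]_1_   read # → write #, move →, go to P
P | __00#[_]1_   read _ → write 1, move ←, go to P
P | __00[#]11_   read # → write #, move →, go to P
P | __00#[1]1_   read 1 → write 0, move →, go to Q
Q | __00#0[1]_   read 1 → write _, move ←, go to P
P | __00#[0]__   read 0 → write _, move ←, go to R
R | __00[#]___   read # → write 1, move →, go to P
P | __001[_]__   read _ → write 1, move ←, go to P
P | __00[1]1__   read 1 → write 0, move →, go to Q
Q | __000[1]__   read 1 → write _, move ←, go to P
P | __00[0]___   read 0 → write _, move ←, go to R
R | __0[0]____   read 0 → write 1, move →, go to S
S | __01[_]___   read _ → write 1, move ←, go to Q
Q | __0[1]1___   read 1 → write _, move ←, go to P
P | __[0]_1___   read 0 → write _, move ←, go to R
R | _[_]__1___   read _ → write 0, move ←, go to H
H | [_]0__1___
The non-blank tape span at halt is 0__1.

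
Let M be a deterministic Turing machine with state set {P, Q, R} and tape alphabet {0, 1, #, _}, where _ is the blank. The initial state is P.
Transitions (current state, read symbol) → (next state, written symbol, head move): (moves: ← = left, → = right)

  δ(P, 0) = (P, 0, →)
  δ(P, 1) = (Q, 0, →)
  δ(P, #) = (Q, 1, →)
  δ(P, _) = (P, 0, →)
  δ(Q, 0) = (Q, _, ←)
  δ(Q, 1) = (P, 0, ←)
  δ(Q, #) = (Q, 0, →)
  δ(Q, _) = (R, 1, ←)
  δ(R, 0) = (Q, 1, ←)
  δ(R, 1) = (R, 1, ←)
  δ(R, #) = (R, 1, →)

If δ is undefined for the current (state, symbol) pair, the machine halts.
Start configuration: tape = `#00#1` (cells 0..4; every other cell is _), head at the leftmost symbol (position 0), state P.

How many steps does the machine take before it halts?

17

P | ___[#]00#1   read # → write 1, move →, go to Q
Q | ___1[0]0#1   read 0 → write _, move ←, go to Q
Q | ___[1]_0#1   read 1 → write 0, move ←, go to P
P | __[_]0_0#1   read _ → write 0, move →, go to P
P | __0[0]_0#1   read 0 → write 0, move →, go to P
P | __00[_]0#1   read _ → write 0, move →, go to P
P | __000[0]#1   read 0 → write 0, move →, go to P
P | __0000[#]1   read # → write 1, move →, go to Q
Q | __00001[1]   read 1 → write 0, move ←, go to P
P | __0000[1]0   read 1 → write 0, move →, go to Q
Q | __00000[0]   read 0 → write _, move ←, go to Q
Q | __0000[0]_   read 0 → write _, move ←, go to Q
Q | __000[0]__   read 0 → write _, move ←, go to Q
Q | __00[0]___   read 0 → write _, move ←, go to Q
Q | __0[0]____   read 0 → write _, move ←, go to Q
Q | __[0]_____   read 0 → write _, move ←, go to Q
Q | _[_]______   read _ → write 1, move ←, go to R
R | [_]1______
M halts after 17 transitions.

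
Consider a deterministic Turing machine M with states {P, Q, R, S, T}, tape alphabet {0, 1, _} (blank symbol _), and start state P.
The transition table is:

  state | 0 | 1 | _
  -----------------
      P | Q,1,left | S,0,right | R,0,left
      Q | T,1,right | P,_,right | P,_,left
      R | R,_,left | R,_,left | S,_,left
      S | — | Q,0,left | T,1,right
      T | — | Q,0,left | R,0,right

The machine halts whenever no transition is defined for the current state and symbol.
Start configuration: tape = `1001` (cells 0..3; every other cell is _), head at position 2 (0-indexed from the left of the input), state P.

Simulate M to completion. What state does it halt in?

state=P head=2 tape=______10[0]1   (P,0)→(Q,1,left)
state=Q head=1 tape=______1[0]11   (Q,0)→(T,1,right)
state=T head=2 tape=______11[1]1   (T,1)→(Q,0,left)
state=Q head=1 tape=______1[1]01   (Q,1)→(P,_,right)
state=P head=2 tape=______1_[0]1   (P,0)→(Q,1,left)
state=Q head=1 tape=______1[_]11   (Q,_)→(P,_,left)
state=P head=0 tape=______[1]_11   (P,1)→(S,0,right)
state=S head=1 tape=______0[_]11   (S,_)→(T,1,right)
state=T head=2 tape=______01[1]1   (T,1)→(Q,0,left)
state=Q head=1 tape=______0[1]01   (Q,1)→(P,_,right)
state=P head=2 tape=______0_[0]1   (P,0)→(Q,1,left)
state=Q head=1 tape=______0[_]11   (Q,_)→(P,_,left)
state=P head=0 tape=______[0]_11   (P,0)→(Q,1,left)
state=Q head=-1 tape=_____[_]1_11   (Q,_)→(P,_,left)
state=P head=-2 tape=____[_]_1_11   (P,_)→(R,0,left)
state=R head=-3 tape=___[_]0_1_11   (R,_)→(S,_,left)
state=S head=-4 tape=__[_]_0_1_11   (S,_)→(T,1,right)
state=T head=-3 tape=__1[_]0_1_11   (T,_)→(R,0,right)
state=R head=-2 tape=__10[0]_1_11   (R,0)→(R,_,left)
state=R head=-3 tape=__1[0]__1_11   (R,0)→(R,_,left)
state=R head=-4 tape=__[1]___1_11   (R,1)→(R,_,left)
state=R head=-5 tape=_[_]____1_11   (R,_)→(S,_,left)
state=S head=-6 tape=[_]_____1_11   (S,_)→(T,1,right)
state=T head=-5 tape=1[_]____1_11   (T,_)→(R,0,right)
state=R head=-4 tape=10[_]___1_11   (R,_)→(S,_,left)
state=S head=-5 tape=1[0]____1_11
No transition is defined for (S, 0); M halts in state S.

S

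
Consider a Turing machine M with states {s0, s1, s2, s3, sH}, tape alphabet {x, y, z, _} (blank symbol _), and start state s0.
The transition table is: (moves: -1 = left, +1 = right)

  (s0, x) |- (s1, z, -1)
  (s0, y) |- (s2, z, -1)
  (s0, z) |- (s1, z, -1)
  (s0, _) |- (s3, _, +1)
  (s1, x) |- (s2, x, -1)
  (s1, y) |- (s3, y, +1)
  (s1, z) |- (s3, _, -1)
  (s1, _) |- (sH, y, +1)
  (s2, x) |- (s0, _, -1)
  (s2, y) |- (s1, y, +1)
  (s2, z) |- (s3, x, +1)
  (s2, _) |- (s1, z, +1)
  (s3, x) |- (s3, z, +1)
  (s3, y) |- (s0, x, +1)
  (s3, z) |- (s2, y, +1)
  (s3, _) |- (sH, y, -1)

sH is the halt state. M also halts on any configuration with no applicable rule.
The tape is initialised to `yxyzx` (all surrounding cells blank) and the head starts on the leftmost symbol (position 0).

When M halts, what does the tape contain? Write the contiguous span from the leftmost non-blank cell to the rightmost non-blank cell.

state=s0 head=0 tape=_[y]xyzx__   (s0,y)→(s2,z,-1)
state=s2 head=-1 tape=[_]zxyzx__   (s2,_)→(s1,z,+1)
state=s1 head=0 tape=z[z]xyzx__   (s1,z)→(s3,_,-1)
state=s3 head=-1 tape=[z]_xyzx__   (s3,z)→(s2,y,+1)
state=s2 head=0 tape=y[_]xyzx__   (s2,_)→(s1,z,+1)
state=s1 head=1 tape=yz[x]yzx__   (s1,x)→(s2,x,-1)
state=s2 head=0 tape=y[z]xyzx__   (s2,z)→(s3,x,+1)
state=s3 head=1 tape=yx[x]yzx__   (s3,x)→(s3,z,+1)
state=s3 head=2 tape=yxz[y]zx__   (s3,y)→(s0,x,+1)
state=s0 head=3 tape=yxzx[z]x__   (s0,z)→(s1,z,-1)
state=s1 head=2 tape=yxz[x]zx__   (s1,x)→(s2,x,-1)
state=s2 head=1 tape=yx[z]xzx__   (s2,z)→(s3,x,+1)
state=s3 head=2 tape=yxx[x]zx__   (s3,x)→(s3,z,+1)
state=s3 head=3 tape=yxxz[z]x__   (s3,z)→(s2,y,+1)
state=s2 head=4 tape=yxxzy[x]__   (s2,x)→(s0,_,-1)
state=s0 head=3 tape=yxxz[y]___   (s0,y)→(s2,z,-1)
state=s2 head=2 tape=yxx[z]z___   (s2,z)→(s3,x,+1)
state=s3 head=3 tape=yxxx[z]___   (s3,z)→(s2,y,+1)
state=s2 head=4 tape=yxxxy[_]__   (s2,_)→(s1,z,+1)
state=s1 head=5 tape=yxxxyz[_]_   (s1,_)→(sH,y,+1)
state=sH head=6 tape=yxxxyzy[_]
The non-blank tape span at halt is yxxxyzy.

yxxxyzy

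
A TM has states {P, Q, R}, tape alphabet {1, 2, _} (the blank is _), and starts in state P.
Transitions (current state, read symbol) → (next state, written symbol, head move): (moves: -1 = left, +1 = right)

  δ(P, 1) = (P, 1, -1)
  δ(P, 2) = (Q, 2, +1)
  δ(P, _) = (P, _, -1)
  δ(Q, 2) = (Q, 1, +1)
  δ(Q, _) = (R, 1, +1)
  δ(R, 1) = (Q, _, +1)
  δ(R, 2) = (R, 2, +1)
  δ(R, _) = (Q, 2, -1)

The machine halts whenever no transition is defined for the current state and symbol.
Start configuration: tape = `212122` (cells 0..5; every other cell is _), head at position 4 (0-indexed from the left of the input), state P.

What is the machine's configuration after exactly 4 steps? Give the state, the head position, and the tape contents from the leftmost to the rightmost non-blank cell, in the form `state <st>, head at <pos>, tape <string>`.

state=P head=4 tape=2121[2]2__   (P,2)→(Q,2,+1)
state=Q head=5 tape=21212[2]__   (Q,2)→(Q,1,+1)
state=Q head=6 tape=212121[_]_   (Q,_)→(R,1,+1)
state=R head=7 tape=2121211[_]   (R,_)→(Q,2,-1)
state=Q head=6 tape=212121[1]2
After 4 steps: state Q, head at 6, tape 21212112.

state Q, head at 6, tape 21212112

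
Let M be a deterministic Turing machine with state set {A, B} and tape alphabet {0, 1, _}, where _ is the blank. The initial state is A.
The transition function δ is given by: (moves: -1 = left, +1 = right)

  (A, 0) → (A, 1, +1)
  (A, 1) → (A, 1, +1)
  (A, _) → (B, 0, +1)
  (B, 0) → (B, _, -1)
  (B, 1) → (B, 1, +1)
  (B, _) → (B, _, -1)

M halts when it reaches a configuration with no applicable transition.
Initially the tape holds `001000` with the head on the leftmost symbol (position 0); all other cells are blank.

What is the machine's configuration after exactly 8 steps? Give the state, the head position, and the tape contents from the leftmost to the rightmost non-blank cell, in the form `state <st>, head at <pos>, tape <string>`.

state=A head=0 tape=[0]01000__   (A,0)→(A,1,+1)
state=A head=1 tape=1[0]1000__   (A,0)→(A,1,+1)
state=A head=2 tape=11[1]000__   (A,1)→(A,1,+1)
state=A head=3 tape=111[0]00__   (A,0)→(A,1,+1)
state=A head=4 tape=1111[0]0__   (A,0)→(A,1,+1)
state=A head=5 tape=11111[0]__   (A,0)→(A,1,+1)
state=A head=6 tape=111111[_]_   (A,_)→(B,0,+1)
state=B head=7 tape=1111110[_]   (B,_)→(B,_,-1)
state=B head=6 tape=111111[0]_
After 8 steps: state B, head at 6, tape 1111110.

state B, head at 6, tape 1111110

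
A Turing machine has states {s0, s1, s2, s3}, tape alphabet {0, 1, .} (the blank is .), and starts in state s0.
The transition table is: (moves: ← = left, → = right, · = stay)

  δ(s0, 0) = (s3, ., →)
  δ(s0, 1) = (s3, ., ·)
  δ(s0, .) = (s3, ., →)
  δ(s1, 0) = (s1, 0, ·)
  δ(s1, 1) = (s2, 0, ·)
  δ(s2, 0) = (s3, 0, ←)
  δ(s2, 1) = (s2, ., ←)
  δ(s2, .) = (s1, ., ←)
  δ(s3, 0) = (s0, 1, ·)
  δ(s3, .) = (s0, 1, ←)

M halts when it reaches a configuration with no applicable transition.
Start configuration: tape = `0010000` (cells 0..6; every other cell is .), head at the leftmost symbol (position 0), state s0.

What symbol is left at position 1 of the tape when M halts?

state=s0 head=0 tape=[0]010000   (s0,0)→(s3,.,→)
state=s3 head=1 tape=.[0]10000   (s3,0)→(s0,1,·)
state=s0 head=1 tape=.[1]10000   (s0,1)→(s3,.,·)
state=s3 head=1 tape=.[.]10000   (s3,.)→(s0,1,←)
state=s0 head=0 tape=[.]110000   (s0,.)→(s3,.,→)
state=s3 head=1 tape=.[1]10000
Cell 1 holds 1 when M halts.

1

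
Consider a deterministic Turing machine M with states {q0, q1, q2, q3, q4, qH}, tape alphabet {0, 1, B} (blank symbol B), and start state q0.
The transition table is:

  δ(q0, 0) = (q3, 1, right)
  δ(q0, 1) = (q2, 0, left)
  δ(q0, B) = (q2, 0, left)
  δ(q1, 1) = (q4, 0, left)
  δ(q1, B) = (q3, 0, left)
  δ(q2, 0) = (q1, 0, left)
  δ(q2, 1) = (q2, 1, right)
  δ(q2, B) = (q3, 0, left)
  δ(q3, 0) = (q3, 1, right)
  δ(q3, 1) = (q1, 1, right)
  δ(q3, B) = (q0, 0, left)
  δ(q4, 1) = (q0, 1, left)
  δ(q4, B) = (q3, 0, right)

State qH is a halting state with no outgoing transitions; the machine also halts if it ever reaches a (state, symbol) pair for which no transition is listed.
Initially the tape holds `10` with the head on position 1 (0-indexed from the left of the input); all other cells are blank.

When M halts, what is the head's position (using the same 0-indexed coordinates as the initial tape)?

1

q0 | B1[0]BB   read 0 → write 1, move right, go to q3
q3 | B11[B]B   read B → write 0, move left, go to q0
q0 | B1[1]0B   read 1 → write 0, move left, go to q2
q2 | B[1]00B   read 1 → write 1, move right, go to q2
q2 | B1[0]0B   read 0 → write 0, move left, go to q1
q1 | B[1]00B   read 1 → write 0, move left, go to q4
q4 | [B]000B   read B → write 0, move right, go to q3
q3 | 0[0]00B   read 0 → write 1, move right, go to q3
q3 | 01[0]0B   read 0 → write 1, move right, go to q3
q3 | 011[0]B   read 0 → write 1, move right, go to q3
q3 | 0111[B]   read B → write 0, move left, go to q0
q0 | 011[1]0   read 1 → write 0, move left, go to q2
q2 | 01[1]00   read 1 → write 1, move right, go to q2
q2 | 011[0]0   read 0 → write 0, move left, go to q1
q1 | 01[1]00   read 1 → write 0, move left, go to q4
q4 | 0[1]000   read 1 → write 1, move left, go to q0
q0 | [0]1000   read 0 → write 1, move right, go to q3
q3 | 1[1]000   read 1 → write 1, move right, go to q1
q1 | 11[0]00
At halt the head is at cell 1.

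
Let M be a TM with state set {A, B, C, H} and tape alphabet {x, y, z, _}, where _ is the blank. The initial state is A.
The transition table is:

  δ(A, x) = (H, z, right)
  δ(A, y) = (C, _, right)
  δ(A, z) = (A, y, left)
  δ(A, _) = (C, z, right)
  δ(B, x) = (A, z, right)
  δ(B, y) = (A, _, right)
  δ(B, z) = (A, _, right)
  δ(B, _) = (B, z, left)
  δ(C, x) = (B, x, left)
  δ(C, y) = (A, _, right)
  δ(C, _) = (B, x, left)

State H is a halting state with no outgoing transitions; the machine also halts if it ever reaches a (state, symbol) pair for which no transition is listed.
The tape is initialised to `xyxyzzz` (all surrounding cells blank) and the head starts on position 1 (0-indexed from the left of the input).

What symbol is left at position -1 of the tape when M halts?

A | _x[y]xyzzz   read y → write _, move right, go to C
C | _x_[x]yzzz   read x → write x, move left, go to B
B | _x[_]xyzzz   read _ → write z, move left, go to B
B | _[x]zxyzzz   read x → write z, move right, go to A
A | _z[z]xyzzz   read z → write y, move left, go to A
A | _[z]yxyzzz   read z → write y, move left, go to A
A | [_]yyxyzzz   read _ → write z, move right, go to C
C | z[y]yxyzzz   read y → write _, move right, go to A
A | z_[y]xyzzz   read y → write _, move right, go to C
C | z__[x]yzzz   read x → write x, move left, go to B
B | z_[_]xyzzz   read _ → write z, move left, go to B
B | z[_]zxyzzz   read _ → write z, move left, go to B
B | [z]zzxyzzz   read z → write _, move right, go to A
A | _[z]zxyzzz   read z → write y, move left, go to A
A | [_]yzxyzzz   read _ → write z, move right, go to C
C | z[y]zxyzzz   read y → write _, move right, go to A
A | z_[z]xyzzz   read z → write y, move left, go to A
A | z[_]yxyzzz   read _ → write z, move right, go to C
C | zz[y]xyzzz   read y → write _, move right, go to A
A | zz_[x]yzzz   read x → write z, move right, go to H
H | zz_z[y]zzz
Cell -1 holds z when M halts.

z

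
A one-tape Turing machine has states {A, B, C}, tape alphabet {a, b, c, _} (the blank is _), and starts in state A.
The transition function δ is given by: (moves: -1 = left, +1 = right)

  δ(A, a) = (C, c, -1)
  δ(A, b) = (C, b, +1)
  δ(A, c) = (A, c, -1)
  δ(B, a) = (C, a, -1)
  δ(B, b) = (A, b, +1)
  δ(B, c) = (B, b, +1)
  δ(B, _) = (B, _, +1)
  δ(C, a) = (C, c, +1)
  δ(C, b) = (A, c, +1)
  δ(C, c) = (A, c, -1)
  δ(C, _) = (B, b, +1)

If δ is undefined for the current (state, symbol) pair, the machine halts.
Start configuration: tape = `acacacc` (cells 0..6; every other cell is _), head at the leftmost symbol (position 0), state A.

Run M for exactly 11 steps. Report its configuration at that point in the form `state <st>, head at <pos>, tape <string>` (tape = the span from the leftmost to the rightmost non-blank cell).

state C, head at 1, tape bbcccacc

state=A head=0 tape=_[a]cacacc   (A,a)→(C,c,-1)
state=C head=-1 tape=[_]ccacacc   (C,_)→(B,b,+1)
state=B head=0 tape=b[c]cacacc   (B,c)→(B,b,+1)
state=B head=1 tape=bb[c]acacc   (B,c)→(B,b,+1)
state=B head=2 tape=bbb[a]cacc   (B,a)→(C,a,-1)
state=C head=1 tape=bb[b]acacc   (C,b)→(A,c,+1)
state=A head=2 tape=bbc[a]cacc   (A,a)→(C,c,-1)
state=C head=1 tape=bb[c]ccacc   (C,c)→(A,c,-1)
state=A head=0 tape=b[b]cccacc   (A,b)→(C,b,+1)
state=C head=1 tape=bb[c]ccacc   (C,c)→(A,c,-1)
state=A head=0 tape=b[b]cccacc   (A,b)→(C,b,+1)
state=C head=1 tape=bb[c]ccacc
After 11 steps: state C, head at 1, tape bbcccacc.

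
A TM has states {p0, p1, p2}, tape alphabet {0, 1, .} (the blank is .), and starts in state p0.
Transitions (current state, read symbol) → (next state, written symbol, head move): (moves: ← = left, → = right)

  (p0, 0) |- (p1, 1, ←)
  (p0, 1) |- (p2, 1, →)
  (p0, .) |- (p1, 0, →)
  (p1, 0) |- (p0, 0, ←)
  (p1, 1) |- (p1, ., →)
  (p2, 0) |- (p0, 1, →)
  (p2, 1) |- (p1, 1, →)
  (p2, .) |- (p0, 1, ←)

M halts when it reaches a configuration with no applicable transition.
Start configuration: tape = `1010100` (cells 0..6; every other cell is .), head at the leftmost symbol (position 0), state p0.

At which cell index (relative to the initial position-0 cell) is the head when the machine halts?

p0 | [1]010100.   read 1 → write 1, move →, go to p2
p2 | 1[0]10100.   read 0 → write 1, move →, go to p0
p0 | 11[1]0100.   read 1 → write 1, move →, go to p2
p2 | 111[0]100.   read 0 → write 1, move →, go to p0
p0 | 1111[1]00.   read 1 → write 1, move →, go to p2
p2 | 11111[0]0.   read 0 → write 1, move →, go to p0
p0 | 111111[0].   read 0 → write 1, move ←, go to p1
p1 | 11111[1]1.   read 1 → write ., move →, go to p1
p1 | 11111.[1].   read 1 → write ., move →, go to p1
p1 | 11111..[.]
At halt the head is at cell 7.

7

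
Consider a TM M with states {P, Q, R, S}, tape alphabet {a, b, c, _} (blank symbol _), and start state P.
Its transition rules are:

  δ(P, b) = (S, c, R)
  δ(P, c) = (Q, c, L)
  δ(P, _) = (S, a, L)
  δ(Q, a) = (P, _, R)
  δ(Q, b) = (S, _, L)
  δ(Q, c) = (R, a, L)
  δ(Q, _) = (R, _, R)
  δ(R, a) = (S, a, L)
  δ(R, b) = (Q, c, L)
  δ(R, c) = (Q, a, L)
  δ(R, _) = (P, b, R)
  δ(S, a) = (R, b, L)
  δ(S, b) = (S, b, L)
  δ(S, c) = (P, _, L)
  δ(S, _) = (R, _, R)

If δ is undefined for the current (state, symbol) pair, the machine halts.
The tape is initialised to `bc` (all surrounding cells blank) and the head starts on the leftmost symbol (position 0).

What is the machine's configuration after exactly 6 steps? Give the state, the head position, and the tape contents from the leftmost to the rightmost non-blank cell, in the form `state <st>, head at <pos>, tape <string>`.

P | _[b]c   read b → write c, move R, go to S
S | _c[c]   read c → write _, move L, go to P
P | _[c]_   read c → write c, move L, go to Q
Q | [_]c_   read _ → write _, move R, go to R
R | _[c]_   read c → write a, move L, go to Q
Q | [_]a_   read _ → write _, move R, go to R
R | _[a]_
After 6 steps: state R, head at 0, tape a.

state R, head at 0, tape a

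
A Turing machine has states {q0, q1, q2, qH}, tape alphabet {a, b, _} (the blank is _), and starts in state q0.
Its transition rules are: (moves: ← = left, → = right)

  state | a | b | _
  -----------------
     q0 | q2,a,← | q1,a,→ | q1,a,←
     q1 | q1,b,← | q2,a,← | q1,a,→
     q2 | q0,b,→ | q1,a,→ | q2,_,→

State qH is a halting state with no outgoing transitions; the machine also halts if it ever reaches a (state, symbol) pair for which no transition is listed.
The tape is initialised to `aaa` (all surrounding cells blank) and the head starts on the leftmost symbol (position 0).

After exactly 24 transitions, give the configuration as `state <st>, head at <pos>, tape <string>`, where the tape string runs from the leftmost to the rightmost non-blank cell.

state=q0 head=0 tape=___[a]aa   (q0,a)→(q2,a,←)
state=q2 head=-1 tape=__[_]aaa   (q2,_)→(q2,_,→)
state=q2 head=0 tape=___[a]aa   (q2,a)→(q0,b,→)
state=q0 head=1 tape=___b[a]a   (q0,a)→(q2,a,←)
state=q2 head=0 tape=___[b]aa   (q2,b)→(q1,a,→)
state=q1 head=1 tape=___a[a]a   (q1,a)→(q1,b,←)
state=q1 head=0 tape=___[a]ba   (q1,a)→(q1,b,←)
state=q1 head=-1 tape=__[_]bba   (q1,_)→(q1,a,→)
state=q1 head=0 tape=__a[b]ba   (q1,b)→(q2,a,←)
state=q2 head=-1 tape=__[a]aba   (q2,a)→(q0,b,→)
state=q0 head=0 tape=__b[a]ba   (q0,a)→(q2,a,←)
state=q2 head=-1 tape=__[b]aba   (q2,b)→(q1,a,→)
state=q1 head=0 tape=__a[a]ba   (q1,a)→(q1,b,←)
state=q1 head=-1 tape=__[a]bba   (q1,a)→(q1,b,←)
state=q1 head=-2 tape=_[_]bbba   (q1,_)→(q1,a,→)
state=q1 head=-1 tape=_a[b]bba   (q1,b)→(q2,a,←)
state=q2 head=-2 tape=_[a]abba   (q2,a)→(q0,b,→)
state=q0 head=-1 tape=_b[a]bba   (q0,a)→(q2,a,←)
state=q2 head=-2 tape=_[b]abba   (q2,b)→(q1,a,→)
state=q1 head=-1 tape=_a[a]bba   (q1,a)→(q1,b,←)
state=q1 head=-2 tape=_[a]bbba   (q1,a)→(q1,b,←)
state=q1 head=-3 tape=[_]bbbba   (q1,_)→(q1,a,→)
state=q1 head=-2 tape=a[b]bbba   (q1,b)→(q2,a,←)
state=q2 head=-3 tape=[a]abbba   (q2,a)→(q0,b,→)
state=q0 head=-2 tape=b[a]bbba
After 24 steps: state q0, head at -2, tape babbba.

state q0, head at -2, tape babbba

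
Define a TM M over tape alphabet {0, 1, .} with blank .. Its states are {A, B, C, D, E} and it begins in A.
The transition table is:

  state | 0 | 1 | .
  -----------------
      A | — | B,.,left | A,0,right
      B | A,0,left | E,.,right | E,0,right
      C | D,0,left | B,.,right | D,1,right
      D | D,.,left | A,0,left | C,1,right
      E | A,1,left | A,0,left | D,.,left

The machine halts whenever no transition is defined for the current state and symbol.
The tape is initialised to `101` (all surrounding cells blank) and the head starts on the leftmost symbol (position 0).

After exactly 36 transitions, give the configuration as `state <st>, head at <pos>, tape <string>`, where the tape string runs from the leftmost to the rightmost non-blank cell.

state D, head at -6, tape 0.0.01

A | ......[1]01   read 1 → write ., move left, go to B
B | .....[.].01   read . → write 0, move right, go to E
E | .....0[.]01   read . → write ., move left, go to D
D | .....[0].01   read 0 → write ., move left, go to D
D | ....[.]..01   read . → write 1, move right, go to C
C | ....1[.].01   read . → write 1, move right, go to D
D | ....11[.]01   read . → write 1, move right, go to C
C | ....111[0]1   read 0 → write 0, move left, go to D
D | ....11[1]01   read 1 → write 0, move left, go to A
A | ....1[1]001   read 1 → write ., move left, go to B
B | ....[1].001   read 1 → write ., move right, go to E
E | .....[.]001   read . → write ., move left, go to D
D | ....[.].001   read . → write 1, move right, go to C
C | ....1[.]001   read . → write 1, move right, go to D
D | ....11[0]01   read 0 → write ., move left, go to D
D | ....1[1].01   read 1 → write 0, move left, go to A
A | ....[1]0.01   read 1 → write ., move left, go to B
B | ...[.].0.01   read . → write 0, move right, go to E
E | ...0[.]0.01   read . → write ., move left, go to D
D | ...[0].0.01   read 0 → write ., move left, go to D
D | ..[.]..0.01   read . → write 1, move right, go to C
C | ..1[.].0.01   read . → write 1, move right, go to D
D | ..11[.]0.01   read . → write 1, move right, go to C
C | ..111[0].01   read 0 → write 0, move left, go to D
D | ..11[1]0.01   read 1 → write 0, move left, go to A
A | ..1[1]00.01   read 1 → write ., move left, go to B
B | ..[1].00.01   read 1 → write ., move right, go to E
E | ...[.]00.01   read . → write ., move left, go to D
D | ..[.].00.01   read . → write 1, move right, go to C
C | ..1[.]00.01   read . → write 1, move right, go to D
D | ..11[0]0.01   read 0 → write ., move left, go to D
D | ..1[1].0.01   read 1 → write 0, move left, go to A
A | ..[1]0.0.01   read 1 → write ., move left, go to B
B | .[.].0.0.01   read . → write 0, move right, go to E
E | .0[.]0.0.01   read . → write ., move left, go to D
D | .[0].0.0.01   read 0 → write ., move left, go to D
D | [.]..0.0.01
After 36 steps: state D, head at -6, tape 0.0.01.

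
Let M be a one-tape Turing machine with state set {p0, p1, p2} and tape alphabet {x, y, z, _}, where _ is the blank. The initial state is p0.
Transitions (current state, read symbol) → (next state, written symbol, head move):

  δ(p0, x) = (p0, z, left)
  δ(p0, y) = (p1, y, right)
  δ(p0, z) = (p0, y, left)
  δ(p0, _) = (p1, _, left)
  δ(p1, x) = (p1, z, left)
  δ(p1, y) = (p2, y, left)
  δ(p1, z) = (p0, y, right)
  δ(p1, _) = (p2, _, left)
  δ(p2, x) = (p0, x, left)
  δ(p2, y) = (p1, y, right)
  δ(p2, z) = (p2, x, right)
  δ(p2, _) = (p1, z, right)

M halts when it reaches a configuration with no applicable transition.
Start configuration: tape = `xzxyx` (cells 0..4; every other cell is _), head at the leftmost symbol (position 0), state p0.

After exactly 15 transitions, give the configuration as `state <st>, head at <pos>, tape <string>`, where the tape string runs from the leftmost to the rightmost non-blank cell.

state=p0 head=0 tape=___[x]zxyx   (p0,x)→(p0,z,left)
state=p0 head=-1 tape=__[_]zzxyx   (p0,_)→(p1,_,left)
state=p1 head=-2 tape=_[_]_zzxyx   (p1,_)→(p2,_,left)
state=p2 head=-3 tape=[_]__zzxyx   (p2,_)→(p1,z,right)
state=p1 head=-2 tape=z[_]_zzxyx   (p1,_)→(p2,_,left)
state=p2 head=-3 tape=[z]__zzxyx   (p2,z)→(p2,x,right)
state=p2 head=-2 tape=x[_]_zzxyx   (p2,_)→(p1,z,right)
state=p1 head=-1 tape=xz[_]zzxyx   (p1,_)→(p2,_,left)
state=p2 head=-2 tape=x[z]_zzxyx   (p2,z)→(p2,x,right)
state=p2 head=-1 tape=xx[_]zzxyx   (p2,_)→(p1,z,right)
state=p1 head=0 tape=xxz[z]zxyx   (p1,z)→(p0,y,right)
state=p0 head=1 tape=xxzy[z]xyx   (p0,z)→(p0,y,left)
state=p0 head=0 tape=xxz[y]yxyx   (p0,y)→(p1,y,right)
state=p1 head=1 tape=xxzy[y]xyx   (p1,y)→(p2,y,left)
state=p2 head=0 tape=xxz[y]yxyx   (p2,y)→(p1,y,right)
state=p1 head=1 tape=xxzy[y]xyx
After 15 steps: state p1, head at 1, tape xxzyyxyx.

state p1, head at 1, tape xxzyyxyx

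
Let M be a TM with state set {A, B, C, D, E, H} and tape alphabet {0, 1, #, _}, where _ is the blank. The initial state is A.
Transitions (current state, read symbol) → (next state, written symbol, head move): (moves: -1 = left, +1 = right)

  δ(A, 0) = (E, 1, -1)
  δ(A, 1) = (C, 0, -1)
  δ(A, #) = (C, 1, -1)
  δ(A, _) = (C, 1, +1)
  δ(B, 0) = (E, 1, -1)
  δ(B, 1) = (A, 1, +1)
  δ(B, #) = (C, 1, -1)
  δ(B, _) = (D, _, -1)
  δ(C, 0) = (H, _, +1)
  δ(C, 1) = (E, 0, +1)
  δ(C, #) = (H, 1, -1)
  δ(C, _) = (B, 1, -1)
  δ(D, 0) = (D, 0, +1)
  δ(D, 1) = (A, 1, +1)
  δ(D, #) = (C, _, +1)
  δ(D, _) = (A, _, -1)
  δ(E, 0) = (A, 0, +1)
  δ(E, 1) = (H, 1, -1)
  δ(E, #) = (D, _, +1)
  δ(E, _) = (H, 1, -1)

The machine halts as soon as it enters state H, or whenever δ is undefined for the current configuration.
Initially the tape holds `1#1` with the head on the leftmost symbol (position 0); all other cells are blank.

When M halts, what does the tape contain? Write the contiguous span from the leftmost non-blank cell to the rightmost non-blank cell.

A | ____[1]#1   read 1 → write 0, move -1, go to C
C | ___[_]0#1   read _ → write 1, move -1, go to B
B | __[_]10#1   read _ → write _, move -1, go to D
D | _[_]_10#1   read _ → write _, move -1, go to A
A | [_]__10#1   read _ → write 1, move +1, go to C
C | 1[_]_10#1   read _ → write 1, move -1, go to B
B | [1]1_10#1   read 1 → write 1, move +1, go to A
A | 1[1]_10#1   read 1 → write 0, move -1, go to C
C | [1]0_10#1   read 1 → write 0, move +1, go to E
E | 0[0]_10#1   read 0 → write 0, move +1, go to A
A | 00[_]10#1   read _ → write 1, move +1, go to C
C | 001[1]0#1   read 1 → write 0, move +1, go to E
E | 0010[0]#1   read 0 → write 0, move +1, go to A
A | 00100[#]1   read # → write 1, move -1, go to C
C | 0010[0]11   read 0 → write _, move +1, go to H
H | 0010_[1]1
The non-blank tape span at halt is 0010_11.

0010_11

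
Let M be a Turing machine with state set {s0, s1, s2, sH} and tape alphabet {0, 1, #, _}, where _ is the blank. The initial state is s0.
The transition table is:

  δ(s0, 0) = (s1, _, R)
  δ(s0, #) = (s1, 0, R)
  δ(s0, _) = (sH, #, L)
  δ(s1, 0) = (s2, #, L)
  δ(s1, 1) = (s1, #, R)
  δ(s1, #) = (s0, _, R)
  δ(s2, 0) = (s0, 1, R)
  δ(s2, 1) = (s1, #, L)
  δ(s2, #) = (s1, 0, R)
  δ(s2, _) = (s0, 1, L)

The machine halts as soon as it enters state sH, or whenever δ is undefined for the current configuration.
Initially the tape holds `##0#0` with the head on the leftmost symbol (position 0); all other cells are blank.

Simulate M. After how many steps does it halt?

5

s0 | [#]#0#0_   read # → write 0, move R, go to s1
s1 | 0[#]0#0_   read # → write _, move R, go to s0
s0 | 0_[0]#0_   read 0 → write _, move R, go to s1
s1 | 0__[#]0_   read # → write _, move R, go to s0
s0 | 0___[0]_   read 0 → write _, move R, go to s1
s1 | 0____[_]
M halts after 5 transitions.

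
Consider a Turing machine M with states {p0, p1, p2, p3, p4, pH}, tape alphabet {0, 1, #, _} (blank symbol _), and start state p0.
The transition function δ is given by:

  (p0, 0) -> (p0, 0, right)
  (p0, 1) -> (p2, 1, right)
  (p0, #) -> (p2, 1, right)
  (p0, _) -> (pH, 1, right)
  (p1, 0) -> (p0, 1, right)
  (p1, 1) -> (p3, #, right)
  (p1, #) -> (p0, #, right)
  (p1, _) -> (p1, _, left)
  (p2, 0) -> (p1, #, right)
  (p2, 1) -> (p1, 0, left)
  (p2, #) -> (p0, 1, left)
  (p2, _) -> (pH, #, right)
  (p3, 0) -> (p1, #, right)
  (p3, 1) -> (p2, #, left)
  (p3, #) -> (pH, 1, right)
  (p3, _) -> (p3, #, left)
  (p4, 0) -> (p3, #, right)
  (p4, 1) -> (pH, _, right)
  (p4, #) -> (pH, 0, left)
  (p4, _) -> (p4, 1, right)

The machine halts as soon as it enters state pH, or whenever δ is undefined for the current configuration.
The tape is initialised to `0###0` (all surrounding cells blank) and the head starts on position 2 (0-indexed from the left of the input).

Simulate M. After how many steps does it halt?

8

state=p0 head=2 tape=0#[#]#0__   (p0,#)→(p2,1,right)
state=p2 head=3 tape=0#1[#]0__   (p2,#)→(p0,1,left)
state=p0 head=2 tape=0#[1]10__   (p0,1)→(p2,1,right)
state=p2 head=3 tape=0#1[1]0__   (p2,1)→(p1,0,left)
state=p1 head=2 tape=0#[1]00__   (p1,1)→(p3,#,right)
state=p3 head=3 tape=0##[0]0__   (p3,0)→(p1,#,right)
state=p1 head=4 tape=0###[0]__   (p1,0)→(p0,1,right)
state=p0 head=5 tape=0###1[_]_   (p0,_)→(pH,1,right)
state=pH head=6 tape=0###11[_]
M halts after 8 transitions.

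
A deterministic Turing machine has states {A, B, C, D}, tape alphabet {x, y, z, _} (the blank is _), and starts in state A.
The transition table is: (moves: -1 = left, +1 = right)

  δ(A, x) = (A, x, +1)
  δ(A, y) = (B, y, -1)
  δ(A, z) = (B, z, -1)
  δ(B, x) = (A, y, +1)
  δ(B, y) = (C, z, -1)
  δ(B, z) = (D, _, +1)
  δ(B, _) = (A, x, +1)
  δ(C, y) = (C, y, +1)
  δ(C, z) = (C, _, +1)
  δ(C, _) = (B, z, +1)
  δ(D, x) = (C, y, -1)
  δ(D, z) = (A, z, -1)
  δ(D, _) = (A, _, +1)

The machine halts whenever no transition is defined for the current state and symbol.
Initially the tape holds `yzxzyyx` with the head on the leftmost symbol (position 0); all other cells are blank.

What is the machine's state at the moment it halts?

state=A head=0 tape=__[y]zxzyyx   (A,y)→(B,y,-1)
state=B head=-1 tape=_[_]yzxzyyx   (B,_)→(A,x,+1)
state=A head=0 tape=_x[y]zxzyyx   (A,y)→(B,y,-1)
state=B head=-1 tape=_[x]yzxzyyx   (B,x)→(A,y,+1)
state=A head=0 tape=_y[y]zxzyyx   (A,y)→(B,y,-1)
state=B head=-1 tape=_[y]yzxzyyx   (B,y)→(C,z,-1)
state=C head=-2 tape=[_]zyzxzyyx   (C,_)→(B,z,+1)
state=B head=-1 tape=z[z]yzxzyyx   (B,z)→(D,_,+1)
state=D head=0 tape=z_[y]zxzyyx
No transition is defined for (D, y); M halts in state D.

D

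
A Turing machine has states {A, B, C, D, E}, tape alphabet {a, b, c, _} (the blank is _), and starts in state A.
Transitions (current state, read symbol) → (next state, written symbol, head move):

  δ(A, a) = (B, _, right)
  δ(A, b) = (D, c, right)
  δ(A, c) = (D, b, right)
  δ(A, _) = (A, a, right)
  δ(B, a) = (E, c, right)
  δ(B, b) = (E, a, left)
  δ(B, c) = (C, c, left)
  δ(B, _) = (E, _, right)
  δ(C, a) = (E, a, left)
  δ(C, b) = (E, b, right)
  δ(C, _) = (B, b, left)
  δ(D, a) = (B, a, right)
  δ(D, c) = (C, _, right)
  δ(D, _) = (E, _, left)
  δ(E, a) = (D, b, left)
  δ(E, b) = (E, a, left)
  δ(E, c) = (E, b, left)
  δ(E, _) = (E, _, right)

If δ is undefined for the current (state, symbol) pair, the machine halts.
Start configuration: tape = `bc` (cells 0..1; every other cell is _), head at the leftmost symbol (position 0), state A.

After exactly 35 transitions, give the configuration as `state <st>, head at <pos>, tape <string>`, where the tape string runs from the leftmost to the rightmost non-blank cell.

A | __[b]c_   read b → write c, move right, go to D
D | __c[c]_   read c → write _, move right, go to C
C | __c_[_]   read _ → write b, move left, go to B
B | __c[_]b   read _ → write _, move right, go to E
E | __c_[b]   read b → write a, move left, go to E
E | __c[_]a   read _ → write _, move right, go to E
E | __c_[a]   read a → write b, move left, go to D
D | __c[_]b   read _ → write _, move left, go to E
E | __[c]_b   read c → write b, move left, go to E
E | _[_]b_b   read _ → write _, move right, go to E
E | __[b]_b   read b → write a, move left, go to E
E | _[_]a_b   read _ → write _, move right, go to E
E | __[a]_b   read a → write b, move left, go to D
D | _[_]b_b   read _ → write _, move left, go to E
E | [_]_b_b   read _ → write _, move right, go to E
E | _[_]b_b   read _ → write _, move right, go to E
E | __[b]_b   read b → write a, move left, go to E
E | _[_]a_b   read _ → write _, move right, go to E
E | __[a]_b   read a → write b, move left, go to D
D | _[_]b_b   read _ → write _, move left, go to E
E | [_]_b_b   read _ → write _, move right, go to E
E | _[_]b_b   read _ → write _, move right, go to E
E | __[b]_b   read b → write a, move left, go to E
E | _[_]a_b   read _ → write _, move right, go to E
E | __[a]_b   read a → write b, move left, go to D
D | _[_]b_b   read _ → write _, move left, go to E
E | [_]_b_b   read _ → write _, move right, go to E
E | _[_]b_b   read _ → write _, move right, go to E
E | __[b]_b   read b → write a, move left, go to E
E | _[_]a_b   read _ → write _, move right, go to E
E | __[a]_b   read a → write b, move left, go to D
D | _[_]b_b   read _ → write _, move left, go to E
E | [_]_b_b   read _ → write _, move right, go to E
E | _[_]b_b   read _ → write _, move right, go to E
E | __[b]_b   read b → write a, move left, go to E
E | _[_]a_b
After 35 steps: state E, head at -1, tape a_b.

state E, head at -1, tape a_b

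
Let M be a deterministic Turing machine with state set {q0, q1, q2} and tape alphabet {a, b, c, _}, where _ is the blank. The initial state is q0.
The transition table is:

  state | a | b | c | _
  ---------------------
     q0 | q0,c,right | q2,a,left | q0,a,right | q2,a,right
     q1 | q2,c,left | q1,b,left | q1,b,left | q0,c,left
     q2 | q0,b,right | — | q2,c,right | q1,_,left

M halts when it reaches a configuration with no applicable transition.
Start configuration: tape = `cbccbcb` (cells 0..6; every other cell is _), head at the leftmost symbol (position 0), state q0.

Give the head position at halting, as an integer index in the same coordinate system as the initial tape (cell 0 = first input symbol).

3

state=q0 head=0 tape=[c]bccbcb__   (q0,c)→(q0,a,right)
state=q0 head=1 tape=a[b]ccbcb__   (q0,b)→(q2,a,left)
state=q2 head=0 tape=[a]accbcb__   (q2,a)→(q0,b,right)
state=q0 head=1 tape=b[a]ccbcb__   (q0,a)→(q0,c,right)
state=q0 head=2 tape=bc[c]cbcb__   (q0,c)→(q0,a,right)
state=q0 head=3 tape=bca[c]bcb__   (q0,c)→(q0,a,right)
state=q0 head=4 tape=bcaa[b]cb__   (q0,b)→(q2,a,left)
state=q2 head=3 tape=bca[a]acb__   (q2,a)→(q0,b,right)
state=q0 head=4 tape=bcab[a]cb__   (q0,a)→(q0,c,right)
state=q0 head=5 tape=bcabc[c]b__   (q0,c)→(q0,a,right)
state=q0 head=6 tape=bcabca[b]__   (q0,b)→(q2,a,left)
state=q2 head=5 tape=bcabc[a]a__   (q2,a)→(q0,b,right)
state=q0 head=6 tape=bcabcb[a]__   (q0,a)→(q0,c,right)
state=q0 head=7 tape=bcabcbc[_]_   (q0,_)→(q2,a,right)
state=q2 head=8 tape=bcabcbca[_]   (q2,_)→(q1,_,left)
state=q1 head=7 tape=bcabcbc[a]_   (q1,a)→(q2,c,left)
state=q2 head=6 tape=bcabcb[c]c_   (q2,c)→(q2,c,right)
state=q2 head=7 tape=bcabcbc[c]_   (q2,c)→(q2,c,right)
state=q2 head=8 tape=bcabcbcc[_]   (q2,_)→(q1,_,left)
state=q1 head=7 tape=bcabcbc[c]_   (q1,c)→(q1,b,left)
state=q1 head=6 tape=bcabcb[c]b_   (q1,c)→(q1,b,left)
state=q1 head=5 tape=bcabc[b]bb_   (q1,b)→(q1,b,left)
state=q1 head=4 tape=bcab[c]bbb_   (q1,c)→(q1,b,left)
state=q1 head=3 tape=bca[b]bbbb_   (q1,b)→(q1,b,left)
state=q1 head=2 tape=bc[a]bbbbb_   (q1,a)→(q2,c,left)
state=q2 head=1 tape=b[c]cbbbbb_   (q2,c)→(q2,c,right)
state=q2 head=2 tape=bc[c]bbbbb_   (q2,c)→(q2,c,right)
state=q2 head=3 tape=bcc[b]bbbb_
At halt the head is at cell 3.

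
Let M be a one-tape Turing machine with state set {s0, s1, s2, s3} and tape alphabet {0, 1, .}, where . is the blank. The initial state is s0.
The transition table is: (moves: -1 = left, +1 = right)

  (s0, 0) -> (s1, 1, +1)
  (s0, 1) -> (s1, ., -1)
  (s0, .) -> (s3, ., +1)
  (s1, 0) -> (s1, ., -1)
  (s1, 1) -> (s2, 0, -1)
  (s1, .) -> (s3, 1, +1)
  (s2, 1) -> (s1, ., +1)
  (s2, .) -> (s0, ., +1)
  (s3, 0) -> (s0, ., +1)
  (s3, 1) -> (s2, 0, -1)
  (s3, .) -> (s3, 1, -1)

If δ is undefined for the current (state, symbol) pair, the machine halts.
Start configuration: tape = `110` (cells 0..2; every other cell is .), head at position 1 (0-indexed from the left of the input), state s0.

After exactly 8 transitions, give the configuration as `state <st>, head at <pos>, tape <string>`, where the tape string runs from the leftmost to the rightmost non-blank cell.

s0 | .1[1]0..   read 1 → write ., move -1, go to s1
s1 | .[1].0..   read 1 → write 0, move -1, go to s2
s2 | [.]0.0..   read . → write ., move +1, go to s0
s0 | .[0].0..   read 0 → write 1, move +1, go to s1
s1 | .1[.]0..   read . → write 1, move +1, go to s3
s3 | .11[0]..   read 0 → write ., move +1, go to s0
s0 | .11.[.].   read . → write ., move +1, go to s3
s3 | .11..[.]   read . → write 1, move -1, go to s3
s3 | .11.[.]1
After 8 steps: state s3, head at 3, tape 11..1.

state s3, head at 3, tape 11..1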